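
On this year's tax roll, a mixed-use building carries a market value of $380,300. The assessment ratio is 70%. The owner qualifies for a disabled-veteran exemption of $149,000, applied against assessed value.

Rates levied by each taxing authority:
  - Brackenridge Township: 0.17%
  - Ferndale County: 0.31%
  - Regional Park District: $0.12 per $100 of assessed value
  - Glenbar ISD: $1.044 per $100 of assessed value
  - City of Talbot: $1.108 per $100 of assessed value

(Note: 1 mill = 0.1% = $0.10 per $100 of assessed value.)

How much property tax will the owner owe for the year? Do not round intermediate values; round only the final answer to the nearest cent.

$3,225.62

Assessed value = $380,300 × 0.7 = $266,210
Taxable value = $266,210 − $149,000 = $117,210
Brackenridge Township: $117,210 × 0.0017 = $199.257
Ferndale County: $117,210 × 0.0031 = $363.351
Regional Park District: $117,210 × 0.0012 = $140.652
Glenbar ISD: $117,210 × 0.01044 = $1,223.6724
City of Talbot: $117,210 × 0.01108 = $1,298.6868
Total = $3,225.6192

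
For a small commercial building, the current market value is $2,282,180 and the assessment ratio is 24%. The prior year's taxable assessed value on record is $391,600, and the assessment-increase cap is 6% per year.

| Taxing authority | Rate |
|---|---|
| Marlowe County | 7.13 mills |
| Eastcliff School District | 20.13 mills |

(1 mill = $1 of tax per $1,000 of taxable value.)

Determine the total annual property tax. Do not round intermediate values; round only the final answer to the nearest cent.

$11,315.52

Uncapped assessed value = $2,282,180 × 0.24 = $547,723.2
Cap limit = $391,600 × 1.06 = $415,096
Taxable assessed value = min($547,723.2, $415,096) = $415,096 (cap binds)
Marlowe County: $415,096 × 0.00713 = $2,959.63448
Eastcliff School District: $415,096 × 0.02013 = $8,355.88248
Total = $11,315.51696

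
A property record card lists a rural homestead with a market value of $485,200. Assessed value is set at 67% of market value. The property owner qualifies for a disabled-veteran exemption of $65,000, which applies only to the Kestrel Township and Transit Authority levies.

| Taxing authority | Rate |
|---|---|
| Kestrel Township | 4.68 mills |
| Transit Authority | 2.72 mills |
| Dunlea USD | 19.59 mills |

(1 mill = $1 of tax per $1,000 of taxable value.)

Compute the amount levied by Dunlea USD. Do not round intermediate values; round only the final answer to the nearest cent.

$6,368.40

Assessed value = $485,200 × 0.67 = $325,084
Dunlea USD taxable value = $325,084 (exemption does not apply)
Dunlea USD levy = $325,084 × 0.01959 = $6,368.39556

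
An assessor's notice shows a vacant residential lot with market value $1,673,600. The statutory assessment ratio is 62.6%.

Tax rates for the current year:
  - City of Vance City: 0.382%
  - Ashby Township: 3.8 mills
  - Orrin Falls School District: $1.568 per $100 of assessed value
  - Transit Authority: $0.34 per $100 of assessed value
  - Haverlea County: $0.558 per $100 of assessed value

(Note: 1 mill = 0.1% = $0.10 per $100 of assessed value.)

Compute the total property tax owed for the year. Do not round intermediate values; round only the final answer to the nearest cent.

Assessed value = $1,673,600 × 0.626 = $1,047,673.6
City of Vance City: $1,047,673.6 × 0.00382 = $4,002.113152
Ashby Township: $1,047,673.6 × 0.0038 = $3,981.15968
Orrin Falls School District: $1,047,673.6 × 0.01568 = $16,427.522048
Transit Authority: $1,047,673.6 × 0.0034 = $3,562.09024
Haverlea County: $1,047,673.6 × 0.00558 = $5,846.018688
Total = $33,818.903808

$33,818.90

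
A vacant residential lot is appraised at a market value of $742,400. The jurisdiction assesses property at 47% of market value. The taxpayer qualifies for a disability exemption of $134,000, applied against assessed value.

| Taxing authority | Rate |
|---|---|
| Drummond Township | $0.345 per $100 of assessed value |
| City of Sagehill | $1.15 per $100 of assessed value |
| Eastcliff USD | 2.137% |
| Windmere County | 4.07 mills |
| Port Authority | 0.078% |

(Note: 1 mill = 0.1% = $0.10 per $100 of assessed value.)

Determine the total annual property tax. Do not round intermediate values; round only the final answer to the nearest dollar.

$8,849

Assessed value = $742,400 × 0.47 = $348,928
Taxable value = $348,928 − $134,000 = $214,928
Drummond Township: $214,928 × 0.00345 = $741.5016
City of Sagehill: $214,928 × 0.0115 = $2,471.672
Eastcliff USD: $214,928 × 0.02137 = $4,593.01136
Windmere County: $214,928 × 0.00407 = $874.75696
Port Authority: $214,928 × 0.00078 = $167.64384
Total = $8,848.58576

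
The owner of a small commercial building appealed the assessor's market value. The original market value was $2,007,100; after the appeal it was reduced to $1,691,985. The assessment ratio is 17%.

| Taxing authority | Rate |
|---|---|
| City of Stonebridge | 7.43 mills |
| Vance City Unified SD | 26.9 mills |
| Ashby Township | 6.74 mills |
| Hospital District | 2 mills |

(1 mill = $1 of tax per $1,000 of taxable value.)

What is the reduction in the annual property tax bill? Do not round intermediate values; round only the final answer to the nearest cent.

$2,307.24

Old assessed value = $2,007,100 × 0.17 = $341,207
New assessed value = $1,691,985 × 0.17 = $287,637.45
Combined rate = 0.00743 + 0.0269 + 0.00674 + 0.002 = 0.04307
Old tax = $341,207 × 0.04307 = $14,695.78549
New tax = $287,637.45 × 0.04307 = $12,388.5449715
Reduction = $14,695.78549 − $12,388.5449715 = $2,307.2405185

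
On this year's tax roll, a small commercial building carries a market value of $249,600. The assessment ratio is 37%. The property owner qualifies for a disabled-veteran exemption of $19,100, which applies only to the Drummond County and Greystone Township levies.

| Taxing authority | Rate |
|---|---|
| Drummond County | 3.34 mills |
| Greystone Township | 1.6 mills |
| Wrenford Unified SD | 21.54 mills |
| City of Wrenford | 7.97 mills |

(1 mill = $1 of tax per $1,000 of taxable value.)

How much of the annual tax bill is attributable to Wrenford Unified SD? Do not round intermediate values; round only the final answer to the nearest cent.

Assessed value = $249,600 × 0.37 = $92,352
Wrenford Unified SD taxable value = $92,352 (exemption does not apply)
Wrenford Unified SD levy = $92,352 × 0.02154 = $1,989.26208

$1,989.26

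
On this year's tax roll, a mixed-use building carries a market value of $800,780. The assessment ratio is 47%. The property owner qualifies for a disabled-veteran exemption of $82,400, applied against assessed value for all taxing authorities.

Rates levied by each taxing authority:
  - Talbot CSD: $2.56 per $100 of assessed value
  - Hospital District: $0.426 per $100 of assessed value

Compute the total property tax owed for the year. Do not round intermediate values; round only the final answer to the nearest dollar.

Assessed value = $800,780 × 0.47 = $376,366.6
Taxable value = $376,366.6 − $82,400 = $293,966.6
Talbot CSD: $293,966.6 × 0.0256 = $7,525.54496
Hospital District: $293,966.6 × 0.00426 = $1,252.297716
Total = $7,525.54496 + $1,252.297716 = $8,777.842676

$8,778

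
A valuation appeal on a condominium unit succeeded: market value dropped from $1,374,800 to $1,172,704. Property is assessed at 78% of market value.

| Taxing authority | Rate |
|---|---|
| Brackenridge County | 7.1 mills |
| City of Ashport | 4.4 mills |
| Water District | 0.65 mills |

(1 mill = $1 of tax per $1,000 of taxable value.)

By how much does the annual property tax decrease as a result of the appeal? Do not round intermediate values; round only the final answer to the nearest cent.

Old assessed value = $1,374,800 × 0.78 = $1,072,344
New assessed value = $1,172,704 × 0.78 = $914,709.12
Combined rate = 0.0071 + 0.0044 + 0.00065 = 0.01215
Old tax = $1,072,344 × 0.01215 = $13,028.9796
New tax = $914,709.12 × 0.01215 = $11,113.715808
Reduction = $13,028.9796 − $11,113.715808 = $1,915.263792

$1,915.26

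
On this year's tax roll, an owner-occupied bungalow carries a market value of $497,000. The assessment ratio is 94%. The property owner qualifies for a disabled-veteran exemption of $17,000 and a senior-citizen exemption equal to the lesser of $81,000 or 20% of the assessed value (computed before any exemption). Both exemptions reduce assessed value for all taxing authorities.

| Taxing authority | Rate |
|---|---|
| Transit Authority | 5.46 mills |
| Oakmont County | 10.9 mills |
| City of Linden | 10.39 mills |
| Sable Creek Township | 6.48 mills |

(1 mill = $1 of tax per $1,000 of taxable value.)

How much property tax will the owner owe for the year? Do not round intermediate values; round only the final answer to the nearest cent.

$12,267.85

Assessed value = $497,000 × 0.94 = $467,180
Senior-citizen exemption = min($81,000, 20% × $467,180) = min($81,000, $93,436) = $81,000 (dollar cap binds)
Taxable value = $467,180 − $17,000 − $81,000 = $369,180
Transit Authority: $369,180 × 0.00546 = $2,015.7228
Oakmont County: $369,180 × 0.0109 = $4,024.062
City of Linden: $369,180 × 0.01039 = $3,835.7802
Sable Creek Township: $369,180 × 0.00648 = $2,392.2864
Total = $12,267.8514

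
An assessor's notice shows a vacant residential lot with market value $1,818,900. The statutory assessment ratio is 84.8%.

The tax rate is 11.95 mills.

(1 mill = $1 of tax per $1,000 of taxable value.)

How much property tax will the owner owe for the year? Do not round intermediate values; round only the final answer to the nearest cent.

Assessed value = $1,818,900 × 0.848 = $1,542,427.2
Tax = $1,542,427.2 × 0.01195 = $18,432.00504

$18,432.01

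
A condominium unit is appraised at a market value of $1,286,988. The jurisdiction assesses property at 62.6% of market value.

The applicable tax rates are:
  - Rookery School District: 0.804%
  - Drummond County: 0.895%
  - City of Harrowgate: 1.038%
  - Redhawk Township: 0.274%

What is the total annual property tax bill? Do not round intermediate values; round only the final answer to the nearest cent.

$24,258.26

Assessed value = $1,286,988 × 0.626 = $805,654.488
Rookery School District: $805,654.488 × 0.00804 = $6,477.46208352
Drummond County: $805,654.488 × 0.00895 = $7,210.6076676
City of Harrowgate: $805,654.488 × 0.01038 = $8,362.69358544
Redhawk Township: $805,654.488 × 0.00274 = $2,207.49329712
Total = $6,477.46208352 + $7,210.6076676 + $8,362.69358544 + $2,207.49329712 = $24,258.25663368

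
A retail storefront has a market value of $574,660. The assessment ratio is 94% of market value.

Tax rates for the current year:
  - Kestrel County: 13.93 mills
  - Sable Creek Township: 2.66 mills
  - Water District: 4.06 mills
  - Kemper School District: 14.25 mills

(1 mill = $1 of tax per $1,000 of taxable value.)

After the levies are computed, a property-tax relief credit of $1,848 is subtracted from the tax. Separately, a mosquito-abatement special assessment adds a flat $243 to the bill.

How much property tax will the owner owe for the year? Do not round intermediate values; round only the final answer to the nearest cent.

Assessed value = $574,660 × 0.94 = $540,180.4
Kestrel County: $540,180.4 × 0.01393 = $7,524.712972
Sable Creek Township: $540,180.4 × 0.00266 = $1,436.879864
Water District: $540,180.4 × 0.00406 = $2,193.132424
Kemper School District: $540,180.4 × 0.01425 = $7,697.5707
Levies subtotal = $18,852.29596
After credit = $18,852.29596 − $1,848 = $17,004.29596
Total = $17,004.29596 + $243 = $17,247.29596

$17,247.30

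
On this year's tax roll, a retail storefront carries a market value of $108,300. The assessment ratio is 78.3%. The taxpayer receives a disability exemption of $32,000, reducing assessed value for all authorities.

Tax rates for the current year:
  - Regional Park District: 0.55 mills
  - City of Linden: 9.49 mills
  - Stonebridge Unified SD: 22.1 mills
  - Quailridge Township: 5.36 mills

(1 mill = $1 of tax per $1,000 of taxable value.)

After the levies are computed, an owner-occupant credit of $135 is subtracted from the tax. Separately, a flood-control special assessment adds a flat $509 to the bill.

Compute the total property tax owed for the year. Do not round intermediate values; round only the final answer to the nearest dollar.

$2,354

Assessed value = $108,300 × 0.783 = $84,798.9
Taxable value = $84,798.9 − $32,000 = $52,798.9
Regional Park District: $52,798.9 × 0.00055 = $29.039395
City of Linden: $52,798.9 × 0.00949 = $501.061561
Stonebridge Unified SD: $52,798.9 × 0.0221 = $1,166.85569
Quailridge Township: $52,798.9 × 0.00536 = $283.002104
Levies subtotal = $1,979.95875
After credit = $1,979.95875 − $135 = $1,844.95875
Total = $1,844.95875 + $509 = $2,353.95875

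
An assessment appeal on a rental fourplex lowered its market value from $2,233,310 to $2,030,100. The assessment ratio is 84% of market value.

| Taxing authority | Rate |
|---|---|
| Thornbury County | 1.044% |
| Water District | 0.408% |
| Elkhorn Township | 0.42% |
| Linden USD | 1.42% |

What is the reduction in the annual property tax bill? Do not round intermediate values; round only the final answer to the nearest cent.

$5,619.33

Old assessed value = $2,233,310 × 0.84 = $1,875,980.4
New assessed value = $2,030,100 × 0.84 = $1,705,284
Combined rate = 0.01044 + 0.00408 + 0.0042 + 0.0142 = 0.03292
Old tax = $1,875,980.4 × 0.03292 = $61,757.274768
New tax = $1,705,284 × 0.03292 = $56,137.94928
Reduction = $61,757.274768 − $56,137.94928 = $5,619.325488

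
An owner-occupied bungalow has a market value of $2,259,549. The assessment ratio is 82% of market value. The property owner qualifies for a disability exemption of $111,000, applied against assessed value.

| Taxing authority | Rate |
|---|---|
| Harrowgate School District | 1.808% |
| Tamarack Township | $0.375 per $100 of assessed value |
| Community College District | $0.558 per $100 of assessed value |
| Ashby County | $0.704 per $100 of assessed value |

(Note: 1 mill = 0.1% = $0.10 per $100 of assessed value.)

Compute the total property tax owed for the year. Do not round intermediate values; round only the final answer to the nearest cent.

$60,006.05

Assessed value = $2,259,549 × 0.82 = $1,852,830.18
Taxable value = $1,852,830.18 − $111,000 = $1,741,830.18
Harrowgate School District: $1,741,830.18 × 0.01808 = $31,492.2896544
Tamarack Township: $1,741,830.18 × 0.00375 = $6,531.863175
Community College District: $1,741,830.18 × 0.00558 = $9,719.4124044
Ashby County: $1,741,830.18 × 0.00704 = $12,262.4844672
Total = $60,006.049701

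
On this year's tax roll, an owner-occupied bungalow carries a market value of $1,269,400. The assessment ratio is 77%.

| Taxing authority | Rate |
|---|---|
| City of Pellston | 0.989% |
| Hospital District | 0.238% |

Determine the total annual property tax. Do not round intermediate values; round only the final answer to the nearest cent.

Assessed value = $1,269,400 × 0.77 = $977,438
City of Pellston: $977,438 × 0.00989 = $9,666.86182
Hospital District: $977,438 × 0.00238 = $2,326.30244
Total = $9,666.86182 + $2,326.30244 = $11,993.16426

$11,993.16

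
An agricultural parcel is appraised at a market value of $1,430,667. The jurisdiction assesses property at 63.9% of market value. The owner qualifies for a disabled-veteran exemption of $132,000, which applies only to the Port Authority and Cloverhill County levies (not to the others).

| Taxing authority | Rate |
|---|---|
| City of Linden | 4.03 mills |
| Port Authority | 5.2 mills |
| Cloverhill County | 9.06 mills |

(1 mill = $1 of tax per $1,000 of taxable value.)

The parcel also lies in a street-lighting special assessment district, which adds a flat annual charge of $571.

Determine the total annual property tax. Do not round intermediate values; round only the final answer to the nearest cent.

$15,409.33

Assessed value = $1,430,667 × 0.639 = $914,196.213
City of Linden: $914,196.213 × 0.00403 = $3,684.21073839
Port Authority: ($914,196.213 − $132,000) × 0.0052 = $782,196.213 × 0.0052 = $4,067.4203076
Cloverhill County: ($914,196.213 − $132,000) × 0.00906 = $782,196.213 × 0.00906 = $7,086.69768978
Levies subtotal = $14,838.32873577
Total = $14,838.32873577 + $571 = $15,409.32873577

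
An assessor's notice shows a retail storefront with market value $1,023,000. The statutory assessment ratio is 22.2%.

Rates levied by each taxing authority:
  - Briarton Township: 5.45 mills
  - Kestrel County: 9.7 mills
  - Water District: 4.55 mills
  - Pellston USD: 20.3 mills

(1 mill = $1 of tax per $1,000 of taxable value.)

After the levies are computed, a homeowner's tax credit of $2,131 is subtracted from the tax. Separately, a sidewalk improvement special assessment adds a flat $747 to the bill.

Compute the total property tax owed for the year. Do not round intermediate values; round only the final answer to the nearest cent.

Assessed value = $1,023,000 × 0.222 = $227,106
Briarton Township: $227,106 × 0.00545 = $1,237.7277
Kestrel County: $227,106 × 0.0097 = $2,202.9282
Water District: $227,106 × 0.00455 = $1,033.3323
Pellston USD: $227,106 × 0.0203 = $4,610.2518
Levies subtotal = $9,084.24
After credit = $9,084.24 − $2,131 = $6,953.24
Total = $6,953.24 + $747 = $7,700.24

$7,700.24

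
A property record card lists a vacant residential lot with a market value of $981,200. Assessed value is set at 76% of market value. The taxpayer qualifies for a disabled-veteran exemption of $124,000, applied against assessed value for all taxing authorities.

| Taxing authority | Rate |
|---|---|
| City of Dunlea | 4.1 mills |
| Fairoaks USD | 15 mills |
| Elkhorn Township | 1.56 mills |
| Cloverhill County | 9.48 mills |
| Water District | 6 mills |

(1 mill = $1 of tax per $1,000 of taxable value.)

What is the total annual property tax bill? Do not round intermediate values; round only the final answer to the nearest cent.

Assessed value = $981,200 × 0.76 = $745,712
Taxable value = $745,712 − $124,000 = $621,712
City of Dunlea: $621,712 × 0.0041 = $2,549.0192
Fairoaks USD: $621,712 × 0.015 = $9,325.68
Elkhorn Township: $621,712 × 0.00156 = $969.87072
Cloverhill County: $621,712 × 0.00948 = $5,893.82976
Water District: $621,712 × 0.006 = $3,730.272
Total = $2,549.0192 + $9,325.68 + $969.87072 + $5,893.82976 + $3,730.272 = $22,468.67168

$22,468.67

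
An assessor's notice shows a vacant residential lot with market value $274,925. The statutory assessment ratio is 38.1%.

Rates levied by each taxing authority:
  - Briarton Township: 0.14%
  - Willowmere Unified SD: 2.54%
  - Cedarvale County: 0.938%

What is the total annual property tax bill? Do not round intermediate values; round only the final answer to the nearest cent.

Assessed value = $274,925 × 0.381 = $104,746.425
Briarton Township: $104,746.425 × 0.0014 = $146.644995
Willowmere Unified SD: $104,746.425 × 0.0254 = $2,660.559195
Cedarvale County: $104,746.425 × 0.00938 = $982.5214665
Total = $146.644995 + $2,660.559195 + $982.5214665 = $3,789.7256565

$3,789.73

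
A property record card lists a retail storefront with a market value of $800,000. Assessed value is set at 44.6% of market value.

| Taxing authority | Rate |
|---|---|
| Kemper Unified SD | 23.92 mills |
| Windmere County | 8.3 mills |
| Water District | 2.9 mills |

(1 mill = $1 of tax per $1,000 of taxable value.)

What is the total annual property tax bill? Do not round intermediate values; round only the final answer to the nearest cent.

$12,530.82

Assessed value = $800,000 × 0.446 = $356,800
Kemper Unified SD: $356,800 × 0.02392 = $8,534.656
Windmere County: $356,800 × 0.0083 = $2,961.44
Water District: $356,800 × 0.0029 = $1,034.72
Total = $8,534.656 + $2,961.44 + $1,034.72 = $12,530.816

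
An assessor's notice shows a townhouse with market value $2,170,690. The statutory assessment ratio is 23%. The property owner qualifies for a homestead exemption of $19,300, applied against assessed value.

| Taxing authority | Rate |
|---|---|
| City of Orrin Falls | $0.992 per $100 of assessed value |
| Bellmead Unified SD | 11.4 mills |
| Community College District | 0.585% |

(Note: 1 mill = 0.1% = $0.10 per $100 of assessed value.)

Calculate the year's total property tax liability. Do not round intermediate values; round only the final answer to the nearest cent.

$13,040.48

Assessed value = $2,170,690 × 0.23 = $499,258.7
Taxable value = $499,258.7 − $19,300 = $479,958.7
City of Orrin Falls: $479,958.7 × 0.00992 = $4,761.190304
Bellmead Unified SD: $479,958.7 × 0.0114 = $5,471.52918
Community College District: $479,958.7 × 0.00585 = $2,807.758395
Total = $13,040.477879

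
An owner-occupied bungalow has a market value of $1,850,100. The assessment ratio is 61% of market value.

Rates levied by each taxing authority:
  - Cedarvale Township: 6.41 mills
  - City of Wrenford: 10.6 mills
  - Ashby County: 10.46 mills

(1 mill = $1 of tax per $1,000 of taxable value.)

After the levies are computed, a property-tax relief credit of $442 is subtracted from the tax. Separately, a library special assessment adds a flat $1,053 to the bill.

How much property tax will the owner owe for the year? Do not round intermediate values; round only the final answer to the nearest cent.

$31,612.57

Assessed value = $1,850,100 × 0.61 = $1,128,561
Cedarvale Township: $1,128,561 × 0.00641 = $7,234.07601
City of Wrenford: $1,128,561 × 0.0106 = $11,962.7466
Ashby County: $1,128,561 × 0.01046 = $11,804.74806
Levies subtotal = $31,001.57067
After credit = $31,001.57067 − $442 = $30,559.57067
Total = $30,559.57067 + $1,053 = $31,612.57067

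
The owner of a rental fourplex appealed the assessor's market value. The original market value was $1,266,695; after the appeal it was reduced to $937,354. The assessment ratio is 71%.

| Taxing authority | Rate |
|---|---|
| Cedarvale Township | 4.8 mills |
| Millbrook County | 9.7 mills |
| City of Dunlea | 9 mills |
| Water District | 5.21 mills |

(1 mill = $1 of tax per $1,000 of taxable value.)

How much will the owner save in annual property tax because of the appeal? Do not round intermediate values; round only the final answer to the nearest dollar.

$6,713

Old assessed value = $1,266,695 × 0.71 = $899,353.45
New assessed value = $937,354 × 0.71 = $665,521.34
Combined rate = 0.0048 + 0.0097 + 0.009 + 0.00521 = 0.02871
Old tax = $899,353.45 × 0.02871 = $25,820.4375495
New tax = $665,521.34 × 0.02871 = $19,107.1176714
Reduction = $25,820.4375495 − $19,107.1176714 = $6,713.3198781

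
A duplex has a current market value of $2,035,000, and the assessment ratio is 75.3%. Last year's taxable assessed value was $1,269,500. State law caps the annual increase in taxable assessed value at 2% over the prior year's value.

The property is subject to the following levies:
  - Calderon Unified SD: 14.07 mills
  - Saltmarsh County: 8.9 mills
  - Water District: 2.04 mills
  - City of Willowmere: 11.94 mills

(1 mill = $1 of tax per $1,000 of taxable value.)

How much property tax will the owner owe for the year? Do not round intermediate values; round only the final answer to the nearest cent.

Uncapped assessed value = $2,035,000 × 0.753 = $1,532,355
Cap limit = $1,269,500 × 1.02 = $1,294,890
Taxable assessed value = min($1,532,355, $1,294,890) = $1,294,890 (cap binds)
Calderon Unified SD: $1,294,890 × 0.01407 = $18,219.1023
Saltmarsh County: $1,294,890 × 0.0089 = $11,524.521
Water District: $1,294,890 × 0.00204 = $2,641.5756
City of Willowmere: $1,294,890 × 0.01194 = $15,460.9866
Total = $47,846.1855

$47,846.19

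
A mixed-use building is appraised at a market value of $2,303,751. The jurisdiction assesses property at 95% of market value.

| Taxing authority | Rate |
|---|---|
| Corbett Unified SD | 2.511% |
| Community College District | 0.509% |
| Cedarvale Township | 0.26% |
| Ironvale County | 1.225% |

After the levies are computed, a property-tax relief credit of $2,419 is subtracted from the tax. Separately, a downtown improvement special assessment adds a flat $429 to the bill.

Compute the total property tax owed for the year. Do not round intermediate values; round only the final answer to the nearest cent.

Assessed value = $2,303,751 × 0.95 = $2,188,563.45
Corbett Unified SD: $2,188,563.45 × 0.02511 = $54,954.8282295
Community College District: $2,188,563.45 × 0.00509 = $11,139.7879605
Cedarvale Township: $2,188,563.45 × 0.0026 = $5,690.26497
Ironvale County: $2,188,563.45 × 0.01225 = $26,809.9022625
Levies subtotal = $98,594.7834225
After credit = $98,594.7834225 − $2,419 = $96,175.7834225
Total = $96,175.7834225 + $429 = $96,604.7834225

$96,604.78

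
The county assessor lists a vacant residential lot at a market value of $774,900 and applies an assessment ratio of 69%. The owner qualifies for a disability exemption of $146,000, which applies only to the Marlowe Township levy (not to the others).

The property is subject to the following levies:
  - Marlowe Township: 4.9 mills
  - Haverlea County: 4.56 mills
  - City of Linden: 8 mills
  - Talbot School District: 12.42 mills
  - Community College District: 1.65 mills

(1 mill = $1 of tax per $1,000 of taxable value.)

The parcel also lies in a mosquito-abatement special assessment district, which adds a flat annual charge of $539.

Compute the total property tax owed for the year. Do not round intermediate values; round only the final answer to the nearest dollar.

Assessed value = $774,900 × 0.69 = $534,681
Marlowe Township: ($534,681 − $146,000) × 0.0049 = $388,681 × 0.0049 = $1,904.5369
Haverlea County: $534,681 × 0.00456 = $2,438.14536
City of Linden: $534,681 × 0.008 = $4,277.448
Talbot School District: $534,681 × 0.01242 = $6,640.73802
Community College District: $534,681 × 0.00165 = $882.22365
Levies subtotal = $16,143.09193
Total = $16,143.09193 + $539 = $16,682.09193

$16,682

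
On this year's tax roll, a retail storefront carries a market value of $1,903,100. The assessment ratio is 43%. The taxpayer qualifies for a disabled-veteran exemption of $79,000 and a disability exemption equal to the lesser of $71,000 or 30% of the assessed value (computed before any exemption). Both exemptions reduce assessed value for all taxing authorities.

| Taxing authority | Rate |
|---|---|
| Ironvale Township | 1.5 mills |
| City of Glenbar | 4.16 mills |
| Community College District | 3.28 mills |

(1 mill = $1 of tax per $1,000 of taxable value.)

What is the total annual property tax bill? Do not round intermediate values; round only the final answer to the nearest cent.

Assessed value = $1,903,100 × 0.43 = $818,333
Disability exemption = min($71,000, 30% × $818,333) = min($71,000, $245,499.9) = $71,000 (dollar cap binds)
Taxable value = $818,333 − $79,000 − $71,000 = $668,333
Ironvale Township: $668,333 × 0.0015 = $1,002.4995
City of Glenbar: $668,333 × 0.00416 = $2,780.26528
Community College District: $668,333 × 0.00328 = $2,192.13224
Total = $5,974.89702

$5,974.90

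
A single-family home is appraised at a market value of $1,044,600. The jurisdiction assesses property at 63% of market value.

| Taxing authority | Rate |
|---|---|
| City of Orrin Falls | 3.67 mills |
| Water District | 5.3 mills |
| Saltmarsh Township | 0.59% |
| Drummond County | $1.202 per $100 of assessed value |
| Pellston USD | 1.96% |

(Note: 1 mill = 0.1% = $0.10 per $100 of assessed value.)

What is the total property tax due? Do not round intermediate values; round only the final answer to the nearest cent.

$30,594.98

Assessed value = $1,044,600 × 0.63 = $658,098
City of Orrin Falls: $658,098 × 0.00367 = $2,415.21966
Water District: $658,098 × 0.0053 = $3,487.9194
Saltmarsh Township: $658,098 × 0.0059 = $3,882.7782
Drummond County: $658,098 × 0.01202 = $7,910.33796
Pellston USD: $658,098 × 0.0196 = $12,898.7208
Total = $30,594.97602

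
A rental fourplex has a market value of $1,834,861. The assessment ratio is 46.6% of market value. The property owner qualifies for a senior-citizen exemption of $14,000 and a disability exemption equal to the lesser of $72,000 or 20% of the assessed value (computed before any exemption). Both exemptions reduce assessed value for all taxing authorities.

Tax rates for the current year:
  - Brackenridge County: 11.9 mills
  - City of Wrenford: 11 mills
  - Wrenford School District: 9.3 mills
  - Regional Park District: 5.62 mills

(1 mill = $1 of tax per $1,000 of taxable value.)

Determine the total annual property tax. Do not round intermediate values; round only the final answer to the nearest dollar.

Assessed value = $1,834,861 × 0.466 = $855,045.226
Disability exemption = min($72,000, 20% × $855,045.226) = min($72,000, $171,009.0452) = $72,000 (dollar cap binds)
Taxable value = $855,045.226 − $14,000 − $72,000 = $769,045.226
Brackenridge County: $769,045.226 × 0.0119 = $9,151.6381894
City of Wrenford: $769,045.226 × 0.011 = $8,459.497486
Wrenford School District: $769,045.226 × 0.0093 = $7,152.1206018
Regional Park District: $769,045.226 × 0.00562 = $4,322.03417012
Total = $29,085.29044732

$29,085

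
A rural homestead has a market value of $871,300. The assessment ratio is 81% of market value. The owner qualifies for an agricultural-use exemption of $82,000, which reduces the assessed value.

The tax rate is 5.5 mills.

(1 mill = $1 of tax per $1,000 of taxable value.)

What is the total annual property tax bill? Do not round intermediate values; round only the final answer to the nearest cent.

$3,430.64

Assessed value = $871,300 × 0.81 = $705,753
Taxable value = $705,753 − $82,000 = $623,753
Tax = $623,753 × 0.0055 = $3,430.6415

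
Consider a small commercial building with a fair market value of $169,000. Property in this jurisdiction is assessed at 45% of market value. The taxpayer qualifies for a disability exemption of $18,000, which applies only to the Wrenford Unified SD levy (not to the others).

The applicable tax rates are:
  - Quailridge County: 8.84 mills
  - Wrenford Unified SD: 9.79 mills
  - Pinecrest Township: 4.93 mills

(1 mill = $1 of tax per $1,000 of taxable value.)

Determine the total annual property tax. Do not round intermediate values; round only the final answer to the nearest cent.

Assessed value = $169,000 × 0.45 = $76,050
Quailridge County: $76,050 × 0.00884 = $672.282
Wrenford Unified SD: ($76,050 − $18,000) × 0.00979 = $58,050 × 0.00979 = $568.3095
Pinecrest Township: $76,050 × 0.00493 = $374.9265
Total = $1,615.518

$1,615.52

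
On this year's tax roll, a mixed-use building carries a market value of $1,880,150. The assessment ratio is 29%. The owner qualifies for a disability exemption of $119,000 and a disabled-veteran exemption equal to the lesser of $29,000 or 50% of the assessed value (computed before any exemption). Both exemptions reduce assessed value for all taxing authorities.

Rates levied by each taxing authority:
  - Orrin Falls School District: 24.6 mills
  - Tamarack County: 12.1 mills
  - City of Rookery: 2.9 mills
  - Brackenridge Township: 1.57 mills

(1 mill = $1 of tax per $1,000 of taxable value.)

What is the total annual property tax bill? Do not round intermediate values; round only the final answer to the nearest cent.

$16,354.51

Assessed value = $1,880,150 × 0.29 = $545,243.5
Disabled-veteran exemption = min($29,000, 50% × $545,243.5) = min($29,000, $272,621.75) = $29,000 (dollar cap binds)
Taxable value = $545,243.5 − $119,000 − $29,000 = $397,243.5
Orrin Falls School District: $397,243.5 × 0.0246 = $9,772.1901
Tamarack County: $397,243.5 × 0.0121 = $4,806.64635
City of Rookery: $397,243.5 × 0.0029 = $1,152.00615
Brackenridge Township: $397,243.5 × 0.00157 = $623.672295
Total = $16,354.514895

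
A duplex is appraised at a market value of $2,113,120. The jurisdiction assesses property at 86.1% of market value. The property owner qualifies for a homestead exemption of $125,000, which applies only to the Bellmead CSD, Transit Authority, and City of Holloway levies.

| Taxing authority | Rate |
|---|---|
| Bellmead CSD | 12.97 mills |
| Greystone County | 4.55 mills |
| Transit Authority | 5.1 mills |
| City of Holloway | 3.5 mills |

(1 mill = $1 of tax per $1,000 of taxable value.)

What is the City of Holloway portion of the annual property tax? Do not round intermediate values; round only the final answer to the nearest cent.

$5,930.39

Assessed value = $2,113,120 × 0.861 = $1,819,396.32
City of Holloway taxable value = $1,819,396.32 − $125,000 = $1,694,396.32
City of Holloway levy = $1,694,396.32 × 0.0035 = $5,930.38712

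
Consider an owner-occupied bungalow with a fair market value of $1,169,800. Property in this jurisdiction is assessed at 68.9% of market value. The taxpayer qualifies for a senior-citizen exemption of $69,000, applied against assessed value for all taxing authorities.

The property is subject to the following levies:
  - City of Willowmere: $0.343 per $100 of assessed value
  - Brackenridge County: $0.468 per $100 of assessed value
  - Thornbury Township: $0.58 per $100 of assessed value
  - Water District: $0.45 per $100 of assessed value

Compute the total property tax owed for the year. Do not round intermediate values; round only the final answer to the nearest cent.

Assessed value = $1,169,800 × 0.689 = $805,992.2
Taxable value = $805,992.2 − $69,000 = $736,992.2
City of Willowmere: $736,992.2 × 0.00343 = $2,527.883246
Brackenridge County: $736,992.2 × 0.00468 = $3,449.123496
Thornbury Township: $736,992.2 × 0.0058 = $4,274.55476
Water District: $736,992.2 × 0.0045 = $3,316.4649
Total = $2,527.883246 + $3,449.123496 + $4,274.55476 + $3,316.4649 = $13,568.026402

$13,568.03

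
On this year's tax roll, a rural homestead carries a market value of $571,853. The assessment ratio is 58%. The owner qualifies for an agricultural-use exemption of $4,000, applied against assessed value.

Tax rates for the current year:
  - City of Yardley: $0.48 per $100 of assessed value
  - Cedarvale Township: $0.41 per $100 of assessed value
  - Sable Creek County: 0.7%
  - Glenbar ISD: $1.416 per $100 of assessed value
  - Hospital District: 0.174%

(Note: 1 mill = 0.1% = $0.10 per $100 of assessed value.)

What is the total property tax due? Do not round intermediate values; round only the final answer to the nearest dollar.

$10,420

Assessed value = $571,853 × 0.58 = $331,674.74
Taxable value = $331,674.74 − $4,000 = $327,674.74
City of Yardley: $327,674.74 × 0.0048 = $1,572.838752
Cedarvale Township: $327,674.74 × 0.0041 = $1,343.466434
Sable Creek County: $327,674.74 × 0.007 = $2,293.72318
Glenbar ISD: $327,674.74 × 0.01416 = $4,639.8743184
Hospital District: $327,674.74 × 0.00174 = $570.1540476
Total = $10,420.056732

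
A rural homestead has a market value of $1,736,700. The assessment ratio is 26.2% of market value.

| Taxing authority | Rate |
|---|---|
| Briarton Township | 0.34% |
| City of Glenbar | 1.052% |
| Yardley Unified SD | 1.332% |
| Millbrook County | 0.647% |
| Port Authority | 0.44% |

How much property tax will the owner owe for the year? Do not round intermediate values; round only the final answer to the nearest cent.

$17,340.64

Assessed value = $1,736,700 × 0.262 = $455,015.4
Briarton Township: $455,015.4 × 0.0034 = $1,547.05236
City of Glenbar: $455,015.4 × 0.01052 = $4,786.762008
Yardley Unified SD: $455,015.4 × 0.01332 = $6,060.805128
Millbrook County: $455,015.4 × 0.00647 = $2,943.949638
Port Authority: $455,015.4 × 0.0044 = $2,002.06776
Total = $1,547.05236 + $4,786.762008 + $6,060.805128 + $2,943.949638 + $2,002.06776 = $17,340.636894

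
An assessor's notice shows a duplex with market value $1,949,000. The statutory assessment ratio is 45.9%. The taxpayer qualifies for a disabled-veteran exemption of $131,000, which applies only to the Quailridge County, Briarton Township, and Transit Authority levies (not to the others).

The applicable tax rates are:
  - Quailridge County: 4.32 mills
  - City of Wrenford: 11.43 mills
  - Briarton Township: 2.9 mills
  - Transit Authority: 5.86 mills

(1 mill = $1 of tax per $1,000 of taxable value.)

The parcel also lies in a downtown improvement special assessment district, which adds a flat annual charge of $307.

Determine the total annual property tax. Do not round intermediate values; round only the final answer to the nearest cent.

$20,519.95

Assessed value = $1,949,000 × 0.459 = $894,591
Quailridge County: ($894,591 − $131,000) × 0.00432 = $763,591 × 0.00432 = $3,298.71312
City of Wrenford: $894,591 × 0.01143 = $10,225.17513
Briarton Township: ($894,591 − $131,000) × 0.0029 = $763,591 × 0.0029 = $2,214.4139
Transit Authority: ($894,591 − $131,000) × 0.00586 = $763,591 × 0.00586 = $4,474.64326
Levies subtotal = $20,212.94541
Total = $20,212.94541 + $307 = $20,519.94541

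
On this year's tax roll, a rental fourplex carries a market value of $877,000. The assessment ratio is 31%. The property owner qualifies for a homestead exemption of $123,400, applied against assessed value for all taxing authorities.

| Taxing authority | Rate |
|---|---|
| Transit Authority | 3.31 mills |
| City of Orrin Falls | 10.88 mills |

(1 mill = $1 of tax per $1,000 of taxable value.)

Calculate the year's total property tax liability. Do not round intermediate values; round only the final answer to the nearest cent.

$2,106.79

Assessed value = $877,000 × 0.31 = $271,870
Taxable value = $271,870 − $123,400 = $148,470
Transit Authority: $148,470 × 0.00331 = $491.4357
City of Orrin Falls: $148,470 × 0.01088 = $1,615.3536
Total = $491.4357 + $1,615.3536 = $2,106.7893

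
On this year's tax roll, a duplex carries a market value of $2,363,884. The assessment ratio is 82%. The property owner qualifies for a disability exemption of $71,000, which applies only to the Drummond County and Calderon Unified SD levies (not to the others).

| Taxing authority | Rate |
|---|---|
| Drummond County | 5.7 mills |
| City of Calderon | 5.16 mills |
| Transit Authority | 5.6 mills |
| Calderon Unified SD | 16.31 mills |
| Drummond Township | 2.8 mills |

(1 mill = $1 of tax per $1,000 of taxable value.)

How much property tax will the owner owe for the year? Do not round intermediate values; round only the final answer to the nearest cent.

Assessed value = $2,363,884 × 0.82 = $1,938,384.88
Drummond County: ($1,938,384.88 − $71,000) × 0.0057 = $1,867,384.88 × 0.0057 = $10,644.093816
City of Calderon: $1,938,384.88 × 0.00516 = $10,002.0659808
Transit Authority: $1,938,384.88 × 0.0056 = $10,854.955328
Calderon Unified SD: ($1,938,384.88 − $71,000) × 0.01631 = $1,867,384.88 × 0.01631 = $30,457.0473928
Drummond Township: $1,938,384.88 × 0.0028 = $5,427.477664
Total = $67,385.6401816

$67,385.64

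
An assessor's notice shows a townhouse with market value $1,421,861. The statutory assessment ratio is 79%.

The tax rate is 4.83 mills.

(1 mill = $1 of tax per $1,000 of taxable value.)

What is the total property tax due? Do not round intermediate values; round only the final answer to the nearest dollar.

Assessed value = $1,421,861 × 0.79 = $1,123,270.19
Tax = $1,123,270.19 × 0.00483 = $5,425.3950177

$5,425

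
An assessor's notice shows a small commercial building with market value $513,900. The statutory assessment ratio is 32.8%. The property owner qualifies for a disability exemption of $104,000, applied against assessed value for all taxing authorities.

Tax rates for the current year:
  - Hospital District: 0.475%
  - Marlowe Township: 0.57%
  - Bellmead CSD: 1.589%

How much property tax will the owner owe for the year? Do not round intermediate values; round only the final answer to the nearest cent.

Assessed value = $513,900 × 0.328 = $168,559.2
Taxable value = $168,559.2 − $104,000 = $64,559.2
Hospital District: $64,559.2 × 0.00475 = $306.6562
Marlowe Township: $64,559.2 × 0.0057 = $367.98744
Bellmead CSD: $64,559.2 × 0.01589 = $1,025.845688
Total = $306.6562 + $367.98744 + $1,025.845688 = $1,700.489328

$1,700.49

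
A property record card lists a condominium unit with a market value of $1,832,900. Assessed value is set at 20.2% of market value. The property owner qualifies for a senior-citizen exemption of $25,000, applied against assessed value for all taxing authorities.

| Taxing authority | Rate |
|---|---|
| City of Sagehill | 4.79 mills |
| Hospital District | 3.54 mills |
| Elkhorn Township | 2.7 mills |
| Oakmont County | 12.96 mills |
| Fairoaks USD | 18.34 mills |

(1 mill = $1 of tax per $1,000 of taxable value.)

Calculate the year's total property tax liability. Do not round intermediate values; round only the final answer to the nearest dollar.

Assessed value = $1,832,900 × 0.202 = $370,245.8
Taxable value = $370,245.8 − $25,000 = $345,245.8
City of Sagehill: $345,245.8 × 0.00479 = $1,653.727382
Hospital District: $345,245.8 × 0.00354 = $1,222.170132
Elkhorn Township: $345,245.8 × 0.0027 = $932.16366
Oakmont County: $345,245.8 × 0.01296 = $4,474.385568
Fairoaks USD: $345,245.8 × 0.01834 = $6,331.807972
Total = $1,653.727382 + $1,222.170132 + $932.16366 + $4,474.385568 + $6,331.807972 = $14,614.254714

$14,614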